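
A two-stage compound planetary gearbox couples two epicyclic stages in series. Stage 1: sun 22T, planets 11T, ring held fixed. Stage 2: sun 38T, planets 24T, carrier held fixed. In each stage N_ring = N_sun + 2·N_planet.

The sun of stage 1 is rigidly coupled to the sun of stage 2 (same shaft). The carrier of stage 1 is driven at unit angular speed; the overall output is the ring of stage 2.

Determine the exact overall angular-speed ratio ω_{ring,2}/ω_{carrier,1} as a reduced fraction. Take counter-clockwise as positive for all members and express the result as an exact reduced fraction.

Stage 1: N_ring = 22 + 2·11 = 44
Stage 1: 22(ω_s−ω_c) = −44(ω_r−ω_c),  ω_r=0, ω_c=1
Stage 1: ω_s = 1 − (44/22)(0−1) = 3
  ⇒ ω_s¹/ω_c¹ = 3
Stage 2: N_ring = 38 + 2·24 = 86
Stage 2: 38(ω_s−ω_c) = −86(ω_r−ω_c),  ω_c=0, ω_s=1
Stage 2: ω_r = 0 − (38/86)(1−0) = -19/43
  ⇒ ω_r²/ω_s² = -19/43
Coupling ω_s² = ω_s¹ ⇒ overall = 3 × -19/43 = -57/43

-57/43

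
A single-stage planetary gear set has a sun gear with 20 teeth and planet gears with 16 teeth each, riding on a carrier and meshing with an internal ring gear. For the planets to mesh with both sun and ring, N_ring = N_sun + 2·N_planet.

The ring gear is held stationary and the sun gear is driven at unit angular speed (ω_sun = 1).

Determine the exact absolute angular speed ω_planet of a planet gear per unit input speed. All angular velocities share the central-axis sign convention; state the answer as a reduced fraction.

-5/8

N_ring = 20 + 2·16 = 52
20(ω_s−ω_c) = −52(ω_r−ω_c),  ω_r=0, ω_s=1
20(1−ω_c) = −52(0−ω_c)  ⇒  72ω_c = 20  ⇒  ω_c = 5/18
sun–planet: 20·(1−5/18) = −16·(ω_p−ω_c)  ⇒  ω_p−ω_c = −(20/16)·(13/18) = -65/72
ω_p = 5/18 − 65/72 = -5/8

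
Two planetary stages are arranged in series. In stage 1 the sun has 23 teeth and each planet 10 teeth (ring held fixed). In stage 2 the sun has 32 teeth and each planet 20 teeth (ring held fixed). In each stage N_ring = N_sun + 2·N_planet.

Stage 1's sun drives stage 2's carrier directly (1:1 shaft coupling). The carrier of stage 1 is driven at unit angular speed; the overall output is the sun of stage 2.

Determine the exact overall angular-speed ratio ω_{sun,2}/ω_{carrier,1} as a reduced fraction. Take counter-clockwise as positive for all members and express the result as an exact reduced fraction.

429/46

Stage 1: N_ring = 23 + 2·10 = 43
Stage 1: 23(ω_s−ω_c) = −43(ω_r−ω_c),  ω_r=0, ω_c=1
Stage 1: ω_s = 1 − (43/23)(0−1) = 66/23
  ⇒ ω_s¹/ω_c¹ = 66/23
Stage 2: N_ring = 32 + 2·20 = 72
Stage 2: 32(ω_s−ω_c) = −72(ω_r−ω_c),  ω_r=0, ω_c=1
Stage 2: ω_s = 1 − (72/32)(0−1) = 13/4
  ⇒ ω_s²/ω_c² = 13/4
Coupling ω_c² = ω_s¹ ⇒ overall = 66/23 × 13/4 = 429/46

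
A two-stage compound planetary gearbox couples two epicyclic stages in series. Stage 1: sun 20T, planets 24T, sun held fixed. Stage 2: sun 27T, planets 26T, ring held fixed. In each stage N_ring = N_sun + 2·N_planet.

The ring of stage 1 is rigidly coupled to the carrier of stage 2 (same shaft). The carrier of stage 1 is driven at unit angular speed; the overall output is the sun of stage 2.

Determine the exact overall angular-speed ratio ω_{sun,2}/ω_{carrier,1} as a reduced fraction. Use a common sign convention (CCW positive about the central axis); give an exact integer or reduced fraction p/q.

Stage 1: N_ring = 20 + 2·24 = 68
Stage 1: 20(ω_s−ω_c) = −68(ω_r−ω_c),  ω_s=0, ω_c=1
Stage 1: ω_r = 1 − (20/68)(0−1) = 22/17
  ⇒ ω_r¹/ω_c¹ = 22/17
Stage 2: N_ring = 27 + 2·26 = 79
Stage 2: 27(ω_s−ω_c) = −79(ω_r−ω_c),  ω_r=0, ω_c=1
Stage 2: ω_s = 1 − (79/27)(0−1) = 106/27
  ⇒ ω_s²/ω_c² = 106/27
Coupling ω_c² = ω_r¹ ⇒ overall = 22/17 × 106/27 = 2332/459

2332/459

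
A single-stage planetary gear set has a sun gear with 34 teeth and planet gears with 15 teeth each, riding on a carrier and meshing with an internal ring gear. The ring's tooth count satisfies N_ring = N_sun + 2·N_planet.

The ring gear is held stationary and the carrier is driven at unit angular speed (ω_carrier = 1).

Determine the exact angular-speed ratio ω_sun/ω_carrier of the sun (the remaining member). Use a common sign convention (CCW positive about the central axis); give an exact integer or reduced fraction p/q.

49/17

N_ring = 34 + 2·15 = 64
34(ω_s−ω_c) = −64(ω_r−ω_c),  ω_r=0, ω_c=1
ω_s = 1 − (64/34)(0−1) = 49/17
ω_s/ω_c = 49/17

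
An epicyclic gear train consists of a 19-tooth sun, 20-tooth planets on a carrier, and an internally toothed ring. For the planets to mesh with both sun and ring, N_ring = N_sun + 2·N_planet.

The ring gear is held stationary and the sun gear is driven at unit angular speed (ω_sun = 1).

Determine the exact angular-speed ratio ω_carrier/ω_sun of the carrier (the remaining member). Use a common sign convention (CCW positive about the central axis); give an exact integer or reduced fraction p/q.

19/78

N_ring = 19 + 2·20 = 59
19(ω_s−ω_c) = −59(ω_r−ω_c),  ω_r=0, ω_s=1
19(1−ω_c) = −59(0−ω_c)  ⇒  78ω_c = 19  ⇒  ω_c = 19/78
ω_c/ω_s = 19/78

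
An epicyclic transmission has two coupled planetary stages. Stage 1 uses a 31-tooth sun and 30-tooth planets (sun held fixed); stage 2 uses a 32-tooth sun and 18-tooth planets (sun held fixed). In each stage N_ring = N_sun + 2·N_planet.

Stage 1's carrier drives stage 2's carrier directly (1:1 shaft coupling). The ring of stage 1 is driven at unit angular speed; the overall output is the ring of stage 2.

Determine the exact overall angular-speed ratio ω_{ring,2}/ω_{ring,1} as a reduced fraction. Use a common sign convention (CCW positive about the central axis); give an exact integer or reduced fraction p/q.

Stage 1: N_ring = 31 + 2·30 = 91
Stage 1: 31(ω_s−ω_c) = −91(ω_r−ω_c),  ω_s=0, ω_r=1
Stage 1: 31(0−ω_c) = −91(1−ω_c)  ⇒  122ω_c = 91  ⇒  ω_c = 91/122
  ⇒ ω_c¹/ω_r¹ = 91/122
Stage 2: N_ring = 32 + 2·18 = 68
Stage 2: 32(ω_s−ω_c) = −68(ω_r−ω_c),  ω_s=0, ω_c=1
Stage 2: ω_r = 1 − (32/68)(0−1) = 25/17
  ⇒ ω_r²/ω_c² = 25/17
Coupling ω_c² = ω_c¹ ⇒ overall = 91/122 × 25/17 = 2275/2074

2275/2074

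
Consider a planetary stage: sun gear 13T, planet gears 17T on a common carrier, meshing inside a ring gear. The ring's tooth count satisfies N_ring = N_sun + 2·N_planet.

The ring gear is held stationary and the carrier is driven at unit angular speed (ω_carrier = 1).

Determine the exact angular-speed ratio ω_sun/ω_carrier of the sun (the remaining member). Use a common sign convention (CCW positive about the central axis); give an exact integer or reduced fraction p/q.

N_ring = 13 + 2·17 = 47
13(ω_s−ω_c) = −47(ω_r−ω_c),  ω_r=0, ω_c=1
ω_s = 1 − (47/13)(0−1) = 60/13
ω_s/ω_c = 60/13

60/13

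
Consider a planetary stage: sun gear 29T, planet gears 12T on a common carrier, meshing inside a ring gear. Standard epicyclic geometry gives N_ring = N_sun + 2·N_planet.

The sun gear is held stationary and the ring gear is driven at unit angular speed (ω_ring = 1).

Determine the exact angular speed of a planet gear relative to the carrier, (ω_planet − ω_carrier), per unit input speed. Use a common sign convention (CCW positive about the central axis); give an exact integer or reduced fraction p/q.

N_ring = 29 + 2·12 = 53
29(ω_s−ω_c) = −53(ω_r−ω_c),  ω_s=0, ω_r=1
29(0−ω_c) = −53(1−ω_c)  ⇒  82ω_c = 53  ⇒  ω_c = 53/82
sun–planet: 29·(0−53/82) = −12·(ω_p−ω_c)  ⇒  ω_p−ω_c = −(29/12)·(-53/82) = 1537/984

1537/984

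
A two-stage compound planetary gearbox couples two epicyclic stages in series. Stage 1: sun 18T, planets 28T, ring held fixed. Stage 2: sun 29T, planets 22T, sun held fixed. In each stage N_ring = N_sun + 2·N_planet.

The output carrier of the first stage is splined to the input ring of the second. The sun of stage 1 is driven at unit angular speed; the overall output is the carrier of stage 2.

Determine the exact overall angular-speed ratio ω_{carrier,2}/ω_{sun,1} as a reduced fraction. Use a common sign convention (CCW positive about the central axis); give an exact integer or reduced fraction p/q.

219/1564

Stage 1: N_ring = 18 + 2·28 = 74
Stage 1: 18(ω_s−ω_c) = −74(ω_r−ω_c),  ω_r=0, ω_s=1
Stage 1: 18(1−ω_c) = −74(0−ω_c)  ⇒  92ω_c = 18  ⇒  ω_c = 9/46
  ⇒ ω_c¹/ω_s¹ = 9/46
Stage 2: N_ring = 29 + 2·22 = 73
Stage 2: 29(ω_s−ω_c) = −73(ω_r−ω_c),  ω_s=0, ω_r=1
Stage 2: 29(0−ω_c) = −73(1−ω_c)  ⇒  102ω_c = 73  ⇒  ω_c = 73/102
  ⇒ ω_c²/ω_r² = 73/102
Coupling ω_r² = ω_c¹ ⇒ overall = 9/46 × 73/102 = 219/1564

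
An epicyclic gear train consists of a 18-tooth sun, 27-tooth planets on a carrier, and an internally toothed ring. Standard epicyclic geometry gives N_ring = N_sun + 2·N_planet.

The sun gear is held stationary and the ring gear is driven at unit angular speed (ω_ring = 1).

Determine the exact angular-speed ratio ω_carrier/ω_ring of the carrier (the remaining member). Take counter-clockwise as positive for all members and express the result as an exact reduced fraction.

N_ring = 18 + 2·27 = 72
18(ω_s−ω_c) = −72(ω_r−ω_c),  ω_s=0, ω_r=1
18(0−ω_c) = −72(1−ω_c)  ⇒  90ω_c = 72  ⇒  ω_c = 4/5
ω_c/ω_r = 4/5

4/5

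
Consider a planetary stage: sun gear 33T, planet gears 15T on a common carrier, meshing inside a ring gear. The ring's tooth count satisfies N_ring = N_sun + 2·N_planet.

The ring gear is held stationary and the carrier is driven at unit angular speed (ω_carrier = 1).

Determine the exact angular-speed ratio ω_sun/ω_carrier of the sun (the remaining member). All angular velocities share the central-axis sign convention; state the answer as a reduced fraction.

N_ring = 33 + 2·15 = 63
33(ω_s−ω_c) = −63(ω_r−ω_c),  ω_r=0, ω_c=1
ω_s = 1 − (63/33)(0−1) = 32/11
ω_s/ω_c = 32/11

32/11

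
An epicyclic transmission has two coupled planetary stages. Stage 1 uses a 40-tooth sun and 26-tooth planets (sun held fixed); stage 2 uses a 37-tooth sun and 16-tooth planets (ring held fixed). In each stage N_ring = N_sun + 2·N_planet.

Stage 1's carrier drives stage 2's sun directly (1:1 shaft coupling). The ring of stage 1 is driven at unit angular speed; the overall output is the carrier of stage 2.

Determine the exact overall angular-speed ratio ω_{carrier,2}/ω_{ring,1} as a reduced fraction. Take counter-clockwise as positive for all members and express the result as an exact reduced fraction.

851/3498

Stage 1: N_ring = 40 + 2·26 = 92
Stage 1: 40(ω_s−ω_c) = −92(ω_r−ω_c),  ω_s=0, ω_r=1
Stage 1: 40(0−ω_c) = −92(1−ω_c)  ⇒  132ω_c = 92  ⇒  ω_c = 23/33
  ⇒ ω_c¹/ω_r¹ = 23/33
Stage 2: N_ring = 37 + 2·16 = 69
Stage 2: 37(ω_s−ω_c) = −69(ω_r−ω_c),  ω_r=0, ω_s=1
Stage 2: 37(1−ω_c) = −69(0−ω_c)  ⇒  106ω_c = 37  ⇒  ω_c = 37/106
  ⇒ ω_c²/ω_s² = 37/106
Coupling ω_s² = ω_c¹ ⇒ overall = 23/33 × 37/106 = 851/3498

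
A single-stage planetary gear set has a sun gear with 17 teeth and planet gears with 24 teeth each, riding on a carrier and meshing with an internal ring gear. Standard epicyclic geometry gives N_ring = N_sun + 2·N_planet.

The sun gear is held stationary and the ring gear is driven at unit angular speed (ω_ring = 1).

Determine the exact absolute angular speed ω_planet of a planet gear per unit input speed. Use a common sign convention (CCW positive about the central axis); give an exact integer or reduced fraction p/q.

65/48

N_ring = 17 + 2·24 = 65
17(ω_s−ω_c) = −65(ω_r−ω_c),  ω_s=0, ω_r=1
17(0−ω_c) = −65(1−ω_c)  ⇒  82ω_c = 65  ⇒  ω_c = 65/82
sun–planet: 17·(0−65/82) = −24·(ω_p−ω_c)  ⇒  ω_p−ω_c = −(17/24)·(-65/82) = 1105/1968
ω_p = 65/82 + 1105/1968 = 65/48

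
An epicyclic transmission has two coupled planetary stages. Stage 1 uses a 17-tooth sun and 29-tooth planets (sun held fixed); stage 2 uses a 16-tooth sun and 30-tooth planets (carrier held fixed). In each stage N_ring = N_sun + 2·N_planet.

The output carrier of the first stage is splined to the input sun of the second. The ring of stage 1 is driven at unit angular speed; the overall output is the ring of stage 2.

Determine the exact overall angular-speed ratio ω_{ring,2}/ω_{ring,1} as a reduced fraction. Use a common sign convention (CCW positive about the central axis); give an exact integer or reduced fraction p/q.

-75/437

Stage 1: N_ring = 17 + 2·29 = 75
Stage 1: 17(ω_s−ω_c) = −75(ω_r−ω_c),  ω_s=0, ω_r=1
Stage 1: 17(0−ω_c) = −75(1−ω_c)  ⇒  92ω_c = 75  ⇒  ω_c = 75/92
  ⇒ ω_c¹/ω_r¹ = 75/92
Stage 2: N_ring = 16 + 2·30 = 76
Stage 2: 16(ω_s−ω_c) = −76(ω_r−ω_c),  ω_c=0, ω_s=1
Stage 2: ω_r = 0 − (16/76)(1−0) = -4/19
  ⇒ ω_r²/ω_s² = -4/19
Coupling ω_s² = ω_c¹ ⇒ overall = 75/92 × -4/19 = -75/437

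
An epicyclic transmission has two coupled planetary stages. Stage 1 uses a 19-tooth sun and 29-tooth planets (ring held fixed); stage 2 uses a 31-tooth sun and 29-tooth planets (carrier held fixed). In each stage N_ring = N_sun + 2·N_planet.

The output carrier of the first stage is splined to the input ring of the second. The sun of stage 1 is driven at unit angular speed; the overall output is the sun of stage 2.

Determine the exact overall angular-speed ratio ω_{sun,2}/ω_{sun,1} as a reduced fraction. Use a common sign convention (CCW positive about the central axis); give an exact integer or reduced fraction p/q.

Stage 1: N_ring = 19 + 2·29 = 77
Stage 1: 19(ω_s−ω_c) = −77(ω_r−ω_c),  ω_r=0, ω_s=1
Stage 1: 19(1−ω_c) = −77(0−ω_c)  ⇒  96ω_c = 19  ⇒  ω_c = 19/96
  ⇒ ω_c¹/ω_s¹ = 19/96
Stage 2: N_ring = 31 + 2·29 = 89
Stage 2: 31(ω_s−ω_c) = −89(ω_r−ω_c),  ω_c=0, ω_r=1
Stage 2: ω_s = 0 − (89/31)(1−0) = -89/31
  ⇒ ω_s²/ω_r² = -89/31
Coupling ω_r² = ω_c¹ ⇒ overall = 19/96 × -89/31 = -1691/2976

-1691/2976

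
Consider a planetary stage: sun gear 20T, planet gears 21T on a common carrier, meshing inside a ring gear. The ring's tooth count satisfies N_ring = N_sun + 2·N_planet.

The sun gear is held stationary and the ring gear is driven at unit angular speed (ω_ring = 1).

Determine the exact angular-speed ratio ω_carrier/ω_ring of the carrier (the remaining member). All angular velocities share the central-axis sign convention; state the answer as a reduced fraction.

31/41

N_ring = 20 + 2·21 = 62
20(ω_s−ω_c) = −62(ω_r−ω_c),  ω_s=0, ω_r=1
20(0−ω_c) = −62(1−ω_c)  ⇒  82ω_c = 62  ⇒  ω_c = 31/41
ω_c/ω_r = 31/41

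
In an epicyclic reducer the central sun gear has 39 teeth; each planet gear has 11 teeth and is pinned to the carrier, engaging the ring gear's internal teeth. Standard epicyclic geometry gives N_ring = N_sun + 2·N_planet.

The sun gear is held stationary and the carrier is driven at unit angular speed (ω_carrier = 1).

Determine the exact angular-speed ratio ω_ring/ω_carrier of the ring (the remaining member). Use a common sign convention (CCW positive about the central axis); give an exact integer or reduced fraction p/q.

100/61

N_ring = 39 + 2·11 = 61
39(ω_s−ω_c) = −61(ω_r−ω_c),  ω_s=0, ω_c=1
ω_r = 1 − (39/61)(0−1) = 100/61
ω_r/ω_c = 100/61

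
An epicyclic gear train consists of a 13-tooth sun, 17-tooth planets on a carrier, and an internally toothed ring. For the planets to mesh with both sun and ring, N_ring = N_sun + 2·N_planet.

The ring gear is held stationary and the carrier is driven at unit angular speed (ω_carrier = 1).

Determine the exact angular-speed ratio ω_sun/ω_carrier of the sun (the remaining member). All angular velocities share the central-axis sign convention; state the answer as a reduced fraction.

60/13

N_ring = 13 + 2·17 = 47
13(ω_s−ω_c) = −47(ω_r−ω_c),  ω_r=0, ω_c=1
ω_s = 1 − (47/13)(0−1) = 60/13
ω_s/ω_c = 60/13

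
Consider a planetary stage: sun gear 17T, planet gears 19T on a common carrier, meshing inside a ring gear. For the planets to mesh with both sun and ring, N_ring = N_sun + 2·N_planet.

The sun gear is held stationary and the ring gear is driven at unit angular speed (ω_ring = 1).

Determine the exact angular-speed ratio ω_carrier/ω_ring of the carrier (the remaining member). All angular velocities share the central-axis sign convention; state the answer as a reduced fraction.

55/72

N_ring = 17 + 2·19 = 55
17(ω_s−ω_c) = −55(ω_r−ω_c),  ω_s=0, ω_r=1
17(0−ω_c) = −55(1−ω_c)  ⇒  72ω_c = 55  ⇒  ω_c = 55/72
ω_c/ω_r = 55/72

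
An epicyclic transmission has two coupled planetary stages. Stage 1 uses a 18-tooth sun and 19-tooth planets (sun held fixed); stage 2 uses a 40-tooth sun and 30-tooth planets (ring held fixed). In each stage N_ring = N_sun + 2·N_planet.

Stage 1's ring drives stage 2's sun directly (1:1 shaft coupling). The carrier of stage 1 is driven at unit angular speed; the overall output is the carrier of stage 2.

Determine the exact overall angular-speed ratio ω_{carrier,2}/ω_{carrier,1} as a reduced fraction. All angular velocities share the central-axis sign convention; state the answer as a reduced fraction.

Stage 1: N_ring = 18 + 2·19 = 56
Stage 1: 18(ω_s−ω_c) = −56(ω_r−ω_c),  ω_s=0, ω_c=1
Stage 1: ω_r = 1 − (18/56)(0−1) = 37/28
  ⇒ ω_r¹/ω_c¹ = 37/28
Stage 2: N_ring = 40 + 2·30 = 100
Stage 2: 40(ω_s−ω_c) = −100(ω_r−ω_c),  ω_r=0, ω_s=1
Stage 2: 40(1−ω_c) = −100(0−ω_c)  ⇒  140ω_c = 40  ⇒  ω_c = 2/7
  ⇒ ω_c²/ω_s² = 2/7
Coupling ω_s² = ω_r¹ ⇒ overall = 37/28 × 2/7 = 37/98

37/98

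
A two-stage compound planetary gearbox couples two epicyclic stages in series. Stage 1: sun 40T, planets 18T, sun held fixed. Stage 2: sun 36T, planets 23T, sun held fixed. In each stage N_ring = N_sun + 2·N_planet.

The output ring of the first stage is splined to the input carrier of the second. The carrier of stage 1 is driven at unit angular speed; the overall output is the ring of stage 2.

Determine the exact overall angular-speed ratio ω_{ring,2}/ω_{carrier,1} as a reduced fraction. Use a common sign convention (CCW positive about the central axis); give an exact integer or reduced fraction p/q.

Stage 1: N_ring = 40 + 2·18 = 76
Stage 1: 40(ω_s−ω_c) = −76(ω_r−ω_c),  ω_s=0, ω_c=1
Stage 1: ω_r = 1 − (40/76)(0−1) = 29/19
  ⇒ ω_r¹/ω_c¹ = 29/19
Stage 2: N_ring = 36 + 2·23 = 82
Stage 2: 36(ω_s−ω_c) = −82(ω_r−ω_c),  ω_s=0, ω_c=1
Stage 2: ω_r = 1 − (36/82)(0−1) = 59/41
  ⇒ ω_r²/ω_c² = 59/41
Coupling ω_c² = ω_r¹ ⇒ overall = 29/19 × 59/41 = 1711/779

1711/779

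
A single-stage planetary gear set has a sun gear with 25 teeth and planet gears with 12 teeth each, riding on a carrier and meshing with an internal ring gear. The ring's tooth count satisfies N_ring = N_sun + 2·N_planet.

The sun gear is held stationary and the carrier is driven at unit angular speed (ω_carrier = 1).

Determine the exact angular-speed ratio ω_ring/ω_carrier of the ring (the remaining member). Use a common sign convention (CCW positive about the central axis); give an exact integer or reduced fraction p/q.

74/49

N_ring = 25 + 2·12 = 49
25(ω_s−ω_c) = −49(ω_r−ω_c),  ω_s=0, ω_c=1
ω_r = 1 − (25/49)(0−1) = 74/49
ω_r/ω_c = 74/49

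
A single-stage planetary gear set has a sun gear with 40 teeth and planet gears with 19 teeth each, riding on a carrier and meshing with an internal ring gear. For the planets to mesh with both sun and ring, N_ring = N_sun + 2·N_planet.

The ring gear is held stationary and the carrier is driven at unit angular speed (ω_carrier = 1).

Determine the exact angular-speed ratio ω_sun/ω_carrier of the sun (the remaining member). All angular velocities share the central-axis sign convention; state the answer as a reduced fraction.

59/20

N_ring = 40 + 2·19 = 78
40(ω_s−ω_c) = −78(ω_r−ω_c),  ω_r=0, ω_c=1
ω_s = 1 − (78/40)(0−1) = 59/20
ω_s/ω_c = 59/20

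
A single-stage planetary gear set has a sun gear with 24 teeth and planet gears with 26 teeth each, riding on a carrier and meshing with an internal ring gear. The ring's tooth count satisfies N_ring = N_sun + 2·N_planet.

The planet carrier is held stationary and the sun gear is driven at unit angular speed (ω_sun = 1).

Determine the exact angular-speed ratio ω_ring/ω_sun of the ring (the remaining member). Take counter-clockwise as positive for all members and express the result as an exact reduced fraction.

-6/19

N_ring = 24 + 2·26 = 76
24(ω_s−ω_c) = −76(ω_r−ω_c),  ω_c=0, ω_s=1
ω_r = 0 − (24/76)(1−0) = -6/19
ω_r/ω_s = -6/19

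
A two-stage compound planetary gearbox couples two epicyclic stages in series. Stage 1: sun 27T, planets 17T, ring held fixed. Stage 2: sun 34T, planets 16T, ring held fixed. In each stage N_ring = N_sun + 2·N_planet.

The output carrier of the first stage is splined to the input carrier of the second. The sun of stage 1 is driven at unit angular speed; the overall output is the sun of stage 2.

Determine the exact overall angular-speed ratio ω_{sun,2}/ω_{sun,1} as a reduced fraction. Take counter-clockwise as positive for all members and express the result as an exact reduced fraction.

Stage 1: N_ring = 27 + 2·17 = 61
Stage 1: 27(ω_s−ω_c) = −61(ω_r−ω_c),  ω_r=0, ω_s=1
Stage 1: 27(1−ω_c) = −61(0−ω_c)  ⇒  88ω_c = 27  ⇒  ω_c = 27/88
  ⇒ ω_c¹/ω_s¹ = 27/88
Stage 2: N_ring = 34 + 2·16 = 66
Stage 2: 34(ω_s−ω_c) = −66(ω_r−ω_c),  ω_r=0, ω_c=1
Stage 2: ω_s = 1 − (66/34)(0−1) = 50/17
  ⇒ ω_s²/ω_c² = 50/17
Coupling ω_c² = ω_c¹ ⇒ overall = 27/88 × 50/17 = 675/748

675/748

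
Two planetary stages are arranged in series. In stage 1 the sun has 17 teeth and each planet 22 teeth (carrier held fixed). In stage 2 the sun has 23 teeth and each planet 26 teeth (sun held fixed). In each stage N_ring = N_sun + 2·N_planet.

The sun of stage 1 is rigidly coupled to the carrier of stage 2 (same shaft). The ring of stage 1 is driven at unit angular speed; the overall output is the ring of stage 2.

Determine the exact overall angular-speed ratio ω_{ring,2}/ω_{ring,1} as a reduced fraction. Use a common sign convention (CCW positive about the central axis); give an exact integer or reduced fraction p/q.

Stage 1: N_ring = 17 + 2·22 = 61
Stage 1: 17(ω_s−ω_c) = −61(ω_r−ω_c),  ω_c=0, ω_r=1
Stage 1: ω_s = 0 − (61/17)(1−0) = -61/17
  ⇒ ω_s¹/ω_r¹ = -61/17
Stage 2: N_ring = 23 + 2·26 = 75
Stage 2: 23(ω_s−ω_c) = −75(ω_r−ω_c),  ω_s=0, ω_c=1
Stage 2: ω_r = 1 − (23/75)(0−1) = 98/75
  ⇒ ω_r²/ω_c² = 98/75
Coupling ω_c² = ω_s¹ ⇒ overall = -61/17 × 98/75 = -5978/1275

-5978/1275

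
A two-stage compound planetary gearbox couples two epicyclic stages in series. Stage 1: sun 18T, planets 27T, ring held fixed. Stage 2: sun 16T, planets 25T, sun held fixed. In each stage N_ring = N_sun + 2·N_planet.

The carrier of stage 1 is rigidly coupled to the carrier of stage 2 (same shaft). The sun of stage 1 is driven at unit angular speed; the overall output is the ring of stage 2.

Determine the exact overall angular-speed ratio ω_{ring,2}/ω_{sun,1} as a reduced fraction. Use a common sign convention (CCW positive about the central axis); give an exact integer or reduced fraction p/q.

41/165

Stage 1: N_ring = 18 + 2·27 = 72
Stage 1: 18(ω_s−ω_c) = −72(ω_r−ω_c),  ω_r=0, ω_s=1
Stage 1: 18(1−ω_c) = −72(0−ω_c)  ⇒  90ω_c = 18  ⇒  ω_c = 1/5
  ⇒ ω_c¹/ω_s¹ = 1/5
Stage 2: N_ring = 16 + 2·25 = 66
Stage 2: 16(ω_s−ω_c) = −66(ω_r−ω_c),  ω_s=0, ω_c=1
Stage 2: ω_r = 1 − (16/66)(0−1) = 41/33
  ⇒ ω_r²/ω_c² = 41/33
Coupling ω_c² = ω_c¹ ⇒ overall = 1/5 × 41/33 = 41/165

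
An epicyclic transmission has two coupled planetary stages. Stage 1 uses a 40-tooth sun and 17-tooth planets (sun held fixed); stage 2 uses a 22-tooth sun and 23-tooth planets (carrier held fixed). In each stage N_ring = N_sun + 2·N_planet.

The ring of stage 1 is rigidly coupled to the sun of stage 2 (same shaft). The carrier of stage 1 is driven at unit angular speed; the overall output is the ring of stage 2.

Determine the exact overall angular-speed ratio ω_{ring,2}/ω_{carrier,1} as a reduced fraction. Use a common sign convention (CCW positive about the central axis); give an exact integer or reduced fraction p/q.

-627/1258

Stage 1: N_ring = 40 + 2·17 = 74
Stage 1: 40(ω_s−ω_c) = −74(ω_r−ω_c),  ω_s=0, ω_c=1
Stage 1: ω_r = 1 − (40/74)(0−1) = 57/37
  ⇒ ω_r¹/ω_c¹ = 57/37
Stage 2: N_ring = 22 + 2·23 = 68
Stage 2: 22(ω_s−ω_c) = −68(ω_r−ω_c),  ω_c=0, ω_s=1
Stage 2: ω_r = 0 − (22/68)(1−0) = -11/34
  ⇒ ω_r²/ω_s² = -11/34
Coupling ω_s² = ω_r¹ ⇒ overall = 57/37 × -11/34 = -627/1258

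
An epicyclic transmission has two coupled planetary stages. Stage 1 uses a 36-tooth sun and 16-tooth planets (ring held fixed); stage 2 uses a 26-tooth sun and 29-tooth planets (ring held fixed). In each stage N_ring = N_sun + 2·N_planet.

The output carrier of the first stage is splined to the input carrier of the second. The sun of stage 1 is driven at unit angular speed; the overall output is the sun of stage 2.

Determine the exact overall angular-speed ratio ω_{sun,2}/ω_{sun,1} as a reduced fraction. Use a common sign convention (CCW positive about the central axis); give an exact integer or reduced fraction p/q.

Stage 1: N_ring = 36 + 2·16 = 68
Stage 1: 36(ω_s−ω_c) = −68(ω_r−ω_c),  ω_r=0, ω_s=1
Stage 1: 36(1−ω_c) = −68(0−ω_c)  ⇒  104ω_c = 36  ⇒  ω_c = 9/26
  ⇒ ω_c¹/ω_s¹ = 9/26
Stage 2: N_ring = 26 + 2·29 = 84
Stage 2: 26(ω_s−ω_c) = −84(ω_r−ω_c),  ω_r=0, ω_c=1
Stage 2: ω_s = 1 − (84/26)(0−1) = 55/13
  ⇒ ω_s²/ω_c² = 55/13
Coupling ω_c² = ω_c¹ ⇒ overall = 9/26 × 55/13 = 495/338

495/338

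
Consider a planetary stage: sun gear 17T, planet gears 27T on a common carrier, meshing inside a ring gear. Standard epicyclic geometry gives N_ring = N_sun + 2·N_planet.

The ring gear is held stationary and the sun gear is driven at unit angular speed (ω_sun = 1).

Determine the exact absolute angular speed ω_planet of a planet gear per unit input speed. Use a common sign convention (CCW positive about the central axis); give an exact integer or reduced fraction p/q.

N_ring = 17 + 2·27 = 71
17(ω_s−ω_c) = −71(ω_r−ω_c),  ω_r=0, ω_s=1
17(1−ω_c) = −71(0−ω_c)  ⇒  88ω_c = 17  ⇒  ω_c = 17/88
sun–planet: 17·(1−17/88) = −27·(ω_p−ω_c)  ⇒  ω_p−ω_c = −(17/27)·(71/88) = -1207/2376
ω_p = 17/88 − 1207/2376 = -17/54

-17/54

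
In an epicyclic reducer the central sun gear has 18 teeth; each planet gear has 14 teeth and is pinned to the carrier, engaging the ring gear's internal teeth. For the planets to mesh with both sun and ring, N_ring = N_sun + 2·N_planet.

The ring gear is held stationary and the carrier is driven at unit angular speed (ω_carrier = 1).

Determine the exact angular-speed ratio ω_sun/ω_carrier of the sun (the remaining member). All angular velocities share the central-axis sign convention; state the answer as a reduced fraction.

32/9

N_ring = 18 + 2·14 = 46
18(ω_s−ω_c) = −46(ω_r−ω_c),  ω_r=0, ω_c=1
ω_s = 1 − (46/18)(0−1) = 32/9
ω_s/ω_c = 32/9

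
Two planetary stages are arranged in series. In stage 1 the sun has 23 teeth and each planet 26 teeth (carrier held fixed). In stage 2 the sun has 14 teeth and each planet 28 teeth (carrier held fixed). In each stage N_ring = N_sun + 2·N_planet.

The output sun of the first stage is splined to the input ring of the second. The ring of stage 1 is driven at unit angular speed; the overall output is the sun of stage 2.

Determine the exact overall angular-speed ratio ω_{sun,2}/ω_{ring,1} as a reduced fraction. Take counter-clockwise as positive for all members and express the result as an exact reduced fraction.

Stage 1: N_ring = 23 + 2·26 = 75
Stage 1: 23(ω_s−ω_c) = −75(ω_r−ω_c),  ω_c=0, ω_r=1
Stage 1: ω_s = 0 − (75/23)(1−0) = -75/23
  ⇒ ω_s¹/ω_r¹ = -75/23
Stage 2: N_ring = 14 + 2·28 = 70
Stage 2: 14(ω_s−ω_c) = −70(ω_r−ω_c),  ω_c=0, ω_r=1
Stage 2: ω_s = 0 − (70/14)(1−0) = -5
  ⇒ ω_s²/ω_r² = -5
Coupling ω_r² = ω_s¹ ⇒ overall = -75/23 × -5 = 375/23

375/23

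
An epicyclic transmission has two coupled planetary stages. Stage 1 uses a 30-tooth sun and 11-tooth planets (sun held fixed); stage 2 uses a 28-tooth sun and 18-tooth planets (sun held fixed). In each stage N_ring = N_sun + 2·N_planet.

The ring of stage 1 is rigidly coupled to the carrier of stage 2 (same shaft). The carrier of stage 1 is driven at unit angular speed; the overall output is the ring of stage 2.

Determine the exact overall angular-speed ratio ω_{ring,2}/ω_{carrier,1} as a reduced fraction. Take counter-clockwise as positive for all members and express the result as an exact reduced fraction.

Stage 1: N_ring = 30 + 2·11 = 52
Stage 1: 30(ω_s−ω_c) = −52(ω_r−ω_c),  ω_s=0, ω_c=1
Stage 1: ω_r = 1 − (30/52)(0−1) = 41/26
  ⇒ ω_r¹/ω_c¹ = 41/26
Stage 2: N_ring = 28 + 2·18 = 64
Stage 2: 28(ω_s−ω_c) = −64(ω_r−ω_c),  ω_s=0, ω_c=1
Stage 2: ω_r = 1 − (28/64)(0−1) = 23/16
  ⇒ ω_r²/ω_c² = 23/16
Coupling ω_c² = ω_r¹ ⇒ overall = 41/26 × 23/16 = 943/416

943/416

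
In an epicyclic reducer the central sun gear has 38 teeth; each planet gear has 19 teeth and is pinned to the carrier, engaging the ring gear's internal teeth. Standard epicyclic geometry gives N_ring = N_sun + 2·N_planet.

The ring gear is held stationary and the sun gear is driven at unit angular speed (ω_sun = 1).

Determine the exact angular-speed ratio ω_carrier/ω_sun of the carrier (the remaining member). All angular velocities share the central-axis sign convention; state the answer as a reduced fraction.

N_ring = 38 + 2·19 = 76
38(ω_s−ω_c) = −76(ω_r−ω_c),  ω_r=0, ω_s=1
38(1−ω_c) = −76(0−ω_c)  ⇒  114ω_c = 38  ⇒  ω_c = 1/3
ω_c/ω_s = 1/3

1/3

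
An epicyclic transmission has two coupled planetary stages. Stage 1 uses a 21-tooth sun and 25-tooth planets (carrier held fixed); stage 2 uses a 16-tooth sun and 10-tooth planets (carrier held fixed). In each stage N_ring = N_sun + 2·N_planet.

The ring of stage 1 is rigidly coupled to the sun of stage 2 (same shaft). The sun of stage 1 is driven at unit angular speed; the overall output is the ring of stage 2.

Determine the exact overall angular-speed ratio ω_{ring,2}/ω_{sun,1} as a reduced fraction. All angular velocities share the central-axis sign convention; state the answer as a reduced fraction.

28/213

Stage 1: N_ring = 21 + 2·25 = 71
Stage 1: 21(ω_s−ω_c) = −71(ω_r−ω_c),  ω_c=0, ω_s=1
Stage 1: ω_r = 0 − (21/71)(1−0) = -21/71
  ⇒ ω_r¹/ω_s¹ = -21/71
Stage 2: N_ring = 16 + 2·10 = 36
Stage 2: 16(ω_s−ω_c) = −36(ω_r−ω_c),  ω_c=0, ω_s=1
Stage 2: ω_r = 0 − (16/36)(1−0) = -4/9
  ⇒ ω_r²/ω_s² = -4/9
Coupling ω_s² = ω_r¹ ⇒ overall = -21/71 × -4/9 = 28/213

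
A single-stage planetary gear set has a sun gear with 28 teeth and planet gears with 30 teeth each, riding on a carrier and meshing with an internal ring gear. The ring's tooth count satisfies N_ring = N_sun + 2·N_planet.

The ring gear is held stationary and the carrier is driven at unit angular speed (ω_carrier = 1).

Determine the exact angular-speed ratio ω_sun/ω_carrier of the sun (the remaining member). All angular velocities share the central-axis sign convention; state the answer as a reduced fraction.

29/7

N_ring = 28 + 2·30 = 88
28(ω_s−ω_c) = −88(ω_r−ω_c),  ω_r=0, ω_c=1
ω_s = 1 − (88/28)(0−1) = 29/7
ω_s/ω_c = 29/7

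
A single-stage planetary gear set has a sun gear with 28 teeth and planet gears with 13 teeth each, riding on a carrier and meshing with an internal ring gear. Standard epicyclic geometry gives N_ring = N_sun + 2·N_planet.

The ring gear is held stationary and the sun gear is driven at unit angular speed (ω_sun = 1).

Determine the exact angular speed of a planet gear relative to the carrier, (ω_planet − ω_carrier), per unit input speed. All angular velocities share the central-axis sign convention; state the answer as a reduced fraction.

N_ring = 28 + 2·13 = 54
28(ω_s−ω_c) = −54(ω_r−ω_c),  ω_r=0, ω_s=1
28(1−ω_c) = −54(0−ω_c)  ⇒  82ω_c = 28  ⇒  ω_c = 14/41
sun–planet: 28·(1−14/41) = −13·(ω_p−ω_c)  ⇒  ω_p−ω_c = −(28/13)·(27/41) = -756/533

-756/533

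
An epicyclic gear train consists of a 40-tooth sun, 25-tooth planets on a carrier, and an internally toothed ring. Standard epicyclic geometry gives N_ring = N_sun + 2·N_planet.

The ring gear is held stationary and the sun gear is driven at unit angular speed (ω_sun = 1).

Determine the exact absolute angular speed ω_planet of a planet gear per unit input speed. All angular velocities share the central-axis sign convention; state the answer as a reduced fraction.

-4/5

N_ring = 40 + 2·25 = 90
40(ω_s−ω_c) = −90(ω_r−ω_c),  ω_r=0, ω_s=1
40(1−ω_c) = −90(0−ω_c)  ⇒  130ω_c = 40  ⇒  ω_c = 4/13
sun–planet: 40·(1−4/13) = −25·(ω_p−ω_c)  ⇒  ω_p−ω_c = −(40/25)·(9/13) = -72/65
ω_p = 4/13 − 72/65 = -4/5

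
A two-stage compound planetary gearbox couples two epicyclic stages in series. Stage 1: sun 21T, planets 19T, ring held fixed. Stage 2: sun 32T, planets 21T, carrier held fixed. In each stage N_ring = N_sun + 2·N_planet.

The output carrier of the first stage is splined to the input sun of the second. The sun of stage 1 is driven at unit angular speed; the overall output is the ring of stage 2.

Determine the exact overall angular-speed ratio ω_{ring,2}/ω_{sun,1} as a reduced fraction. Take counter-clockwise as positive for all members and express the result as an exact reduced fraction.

-21/185

Stage 1: N_ring = 21 + 2·19 = 59
Stage 1: 21(ω_s−ω_c) = −59(ω_r−ω_c),  ω_r=0, ω_s=1
Stage 1: 21(1−ω_c) = −59(0−ω_c)  ⇒  80ω_c = 21  ⇒  ω_c = 21/80
  ⇒ ω_c¹/ω_s¹ = 21/80
Stage 2: N_ring = 32 + 2·21 = 74
Stage 2: 32(ω_s−ω_c) = −74(ω_r−ω_c),  ω_c=0, ω_s=1
Stage 2: ω_r = 0 − (32/74)(1−0) = -16/37
  ⇒ ω_r²/ω_s² = -16/37
Coupling ω_s² = ω_c¹ ⇒ overall = 21/80 × -16/37 = -21/185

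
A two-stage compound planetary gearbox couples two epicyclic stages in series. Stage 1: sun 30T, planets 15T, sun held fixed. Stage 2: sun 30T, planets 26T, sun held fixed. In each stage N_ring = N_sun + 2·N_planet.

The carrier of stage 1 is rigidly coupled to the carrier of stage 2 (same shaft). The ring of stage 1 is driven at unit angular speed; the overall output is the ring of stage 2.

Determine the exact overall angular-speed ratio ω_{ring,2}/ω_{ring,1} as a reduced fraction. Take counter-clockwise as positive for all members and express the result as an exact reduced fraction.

Stage 1: N_ring = 30 + 2·15 = 60
Stage 1: 30(ω_s−ω_c) = −60(ω_r−ω_c),  ω_s=0, ω_r=1
Stage 1: 30(0−ω_c) = −60(1−ω_c)  ⇒  90ω_c = 60  ⇒  ω_c = 2/3
  ⇒ ω_c¹/ω_r¹ = 2/3
Stage 2: N_ring = 30 + 2·26 = 82
Stage 2: 30(ω_s−ω_c) = −82(ω_r−ω_c),  ω_s=0, ω_c=1
Stage 2: ω_r = 1 − (30/82)(0−1) = 56/41
  ⇒ ω_r²/ω_c² = 56/41
Coupling ω_c² = ω_c¹ ⇒ overall = 2/3 × 56/41 = 112/123

112/123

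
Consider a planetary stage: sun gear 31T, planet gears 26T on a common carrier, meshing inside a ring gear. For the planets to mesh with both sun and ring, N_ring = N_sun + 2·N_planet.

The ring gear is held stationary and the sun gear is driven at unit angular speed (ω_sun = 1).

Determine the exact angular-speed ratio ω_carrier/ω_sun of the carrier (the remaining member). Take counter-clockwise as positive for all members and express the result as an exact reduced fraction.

N_ring = 31 + 2·26 = 83
31(ω_s−ω_c) = −83(ω_r−ω_c),  ω_r=0, ω_s=1
31(1−ω_c) = −83(0−ω_c)  ⇒  114ω_c = 31  ⇒  ω_c = 31/114
ω_c/ω_s = 31/114

31/114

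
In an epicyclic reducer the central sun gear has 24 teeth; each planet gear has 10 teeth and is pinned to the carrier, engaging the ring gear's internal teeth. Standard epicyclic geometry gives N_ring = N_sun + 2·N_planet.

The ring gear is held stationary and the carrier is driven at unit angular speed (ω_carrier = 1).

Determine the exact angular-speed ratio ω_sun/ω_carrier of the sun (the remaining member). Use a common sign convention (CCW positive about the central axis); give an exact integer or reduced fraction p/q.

N_ring = 24 + 2·10 = 44
24(ω_s−ω_c) = −44(ω_r−ω_c),  ω_r=0, ω_c=1
ω_s = 1 − (44/24)(0−1) = 17/6
ω_s/ω_c = 17/6

17/6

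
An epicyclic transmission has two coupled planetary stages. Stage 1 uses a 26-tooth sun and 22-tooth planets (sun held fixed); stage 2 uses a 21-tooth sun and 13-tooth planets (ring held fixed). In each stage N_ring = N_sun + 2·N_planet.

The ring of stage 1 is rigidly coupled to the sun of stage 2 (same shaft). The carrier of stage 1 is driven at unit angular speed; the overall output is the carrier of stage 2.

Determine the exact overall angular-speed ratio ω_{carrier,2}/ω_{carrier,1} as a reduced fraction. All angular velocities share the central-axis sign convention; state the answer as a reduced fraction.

Stage 1: N_ring = 26 + 2·22 = 70
Stage 1: 26(ω_s−ω_c) = −70(ω_r−ω_c),  ω_s=0, ω_c=1
Stage 1: ω_r = 1 − (26/70)(0−1) = 48/35
  ⇒ ω_r¹/ω_c¹ = 48/35
Stage 2: N_ring = 21 + 2·13 = 47
Stage 2: 21(ω_s−ω_c) = −47(ω_r−ω_c),  ω_r=0, ω_s=1
Stage 2: 21(1−ω_c) = −47(0−ω_c)  ⇒  68ω_c = 21  ⇒  ω_c = 21/68
  ⇒ ω_c²/ω_s² = 21/68
Coupling ω_s² = ω_r¹ ⇒ overall = 48/35 × 21/68 = 36/85

36/85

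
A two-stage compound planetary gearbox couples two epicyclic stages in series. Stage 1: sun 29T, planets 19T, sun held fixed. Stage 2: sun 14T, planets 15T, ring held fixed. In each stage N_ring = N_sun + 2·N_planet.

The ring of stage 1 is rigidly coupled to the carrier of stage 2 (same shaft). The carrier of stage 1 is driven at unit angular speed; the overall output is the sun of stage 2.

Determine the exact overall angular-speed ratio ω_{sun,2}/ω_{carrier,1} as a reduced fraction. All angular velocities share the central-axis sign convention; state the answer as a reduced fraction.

Stage 1: N_ring = 29 + 2·19 = 67
Stage 1: 29(ω_s−ω_c) = −67(ω_r−ω_c),  ω_s=0, ω_c=1
Stage 1: ω_r = 1 − (29/67)(0−1) = 96/67
  ⇒ ω_r¹/ω_c¹ = 96/67
Stage 2: N_ring = 14 + 2·15 = 44
Stage 2: 14(ω_s−ω_c) = −44(ω_r−ω_c),  ω_r=0, ω_c=1
Stage 2: ω_s = 1 − (44/14)(0−1) = 29/7
  ⇒ ω_s²/ω_c² = 29/7
Coupling ω_c² = ω_r¹ ⇒ overall = 96/67 × 29/7 = 2784/469

2784/469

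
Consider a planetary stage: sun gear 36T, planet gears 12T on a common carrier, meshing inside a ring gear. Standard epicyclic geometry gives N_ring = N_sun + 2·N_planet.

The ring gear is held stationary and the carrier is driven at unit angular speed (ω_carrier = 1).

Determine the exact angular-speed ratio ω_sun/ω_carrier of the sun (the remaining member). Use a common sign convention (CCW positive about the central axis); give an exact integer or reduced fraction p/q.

8/3

N_ring = 36 + 2·12 = 60
36(ω_s−ω_c) = −60(ω_r−ω_c),  ω_r=0, ω_c=1
ω_s = 1 − (60/36)(0−1) = 8/3
ω_s/ω_c = 8/3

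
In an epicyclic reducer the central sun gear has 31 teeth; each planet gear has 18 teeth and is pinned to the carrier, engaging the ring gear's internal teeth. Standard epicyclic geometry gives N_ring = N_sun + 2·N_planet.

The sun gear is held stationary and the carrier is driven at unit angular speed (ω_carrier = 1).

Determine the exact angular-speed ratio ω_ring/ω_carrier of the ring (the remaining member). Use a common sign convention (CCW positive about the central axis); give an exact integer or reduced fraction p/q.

N_ring = 31 + 2·18 = 67
31(ω_s−ω_c) = −67(ω_r−ω_c),  ω_s=0, ω_c=1
ω_r = 1 − (31/67)(0−1) = 98/67
ω_r/ω_c = 98/67

98/67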